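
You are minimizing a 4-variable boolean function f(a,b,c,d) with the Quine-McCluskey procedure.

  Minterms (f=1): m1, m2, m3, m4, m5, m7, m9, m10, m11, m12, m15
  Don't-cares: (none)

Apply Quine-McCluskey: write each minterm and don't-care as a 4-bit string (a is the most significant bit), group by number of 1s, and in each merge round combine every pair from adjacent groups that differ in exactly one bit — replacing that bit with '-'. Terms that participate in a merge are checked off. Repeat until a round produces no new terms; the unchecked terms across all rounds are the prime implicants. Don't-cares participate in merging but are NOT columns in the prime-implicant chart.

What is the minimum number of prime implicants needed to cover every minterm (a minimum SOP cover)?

5

[col 0] 0001*, 0010*, 0011*, 0100*, 0101*, 0111*, 1001*, 1010*, 1011*, 1100*, 1111*
[col 1] -001*, -010*, -011*, -100, -111*, 0-01*, 0-11*, 00-1*, 001-*, 01-1*, 010-, 1-11*, 10-1*, 101-*
[col 2] --11, -0-1, -01-, 0--1
Prime implicants: --11, -0-1, -01-, -100, 0--1, 010-
PI chart (minterm → PIs covering it):
  1 | -0-1,0--1
  2 | -01-  (sole → essential)
  3 | --11,-0-1,-01-,0--1
  4 | -100,010-
  5 | 0--1,010-
  7 | --11,0--1
  9 | -0-1  (sole → essential)
  10 | -01-  (sole → essential)
  11 | --11,-0-1,-01-
  12 | -100  (sole → essential)
  15 | --11  (sole → essential)
Essential prime implicants: --11, -0-1, -01-, -100
Petrick residual → 0--1
Minimum SOP uses 5 PIs: cd + b'd + b'c + bc'd' + a'd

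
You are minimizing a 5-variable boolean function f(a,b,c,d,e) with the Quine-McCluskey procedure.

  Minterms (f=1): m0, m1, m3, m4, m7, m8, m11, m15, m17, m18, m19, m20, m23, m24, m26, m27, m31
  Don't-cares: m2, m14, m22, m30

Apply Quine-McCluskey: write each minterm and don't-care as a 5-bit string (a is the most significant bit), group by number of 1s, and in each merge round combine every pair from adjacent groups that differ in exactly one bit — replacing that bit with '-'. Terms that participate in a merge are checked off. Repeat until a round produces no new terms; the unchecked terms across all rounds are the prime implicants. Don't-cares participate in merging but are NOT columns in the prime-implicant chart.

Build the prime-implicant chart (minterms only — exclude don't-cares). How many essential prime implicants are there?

2

Round 0: 00000✓ 00001✓ 00010✓ 00011✓ 00100✓ 00111✓ 01000✓ 01011✓ 01110✓ 01111✓ 10001✓ 10010✓ 10011✓ 10100✓ 10110✓ 10111✓ 11000✓ 11010✓ 11011✓ 11110✓ 11111✓
Round 1: -0001✓ -0010✓ -0011✓ -0100 -0111✓ -1000 -1011✓ -1110✓ -1111✓ 0-000 0-011✓ 0-111✓ 00-00 00-11✓ 000-0✓ 000-1✓ 0000-✓ 0001-✓ 01-11✓ 0111-✓ 1-010✓ 1-011✓ 1-110✓ 1-111✓ 10-10✓ 10-11✓ 100-1✓ 1001-✓ 101-0 1011-✓ 11-10✓ 11-11✓ 110-0 1101-✓ 1111-✓
Round 2: --011✓ --111✓ -0-11✓ -00-1 -001- -1-11✓ -111- 0--11✓ 000-- 1--10✓ 1--11✓ 1-01-✓ 1-11-✓ 10-1-✓ 11-1-✓
Round 3: ---11 1--1-
PIs = {---11, -00-1, -001-, -0100, -1000, -111-, 0-000, 00-00, 000--, 1--1-, 101-0, 110-0}
Coverage chart:
  m0: 0-000,00-00,000--
  m1: -00-1,000--
  m3: ---11,-00-1,-001-,000--
  m4: -0100,00-00
  m7: ---11 ←essential
  m8: -1000,0-000
  m11: ---11 ←essential
  m15: ---11,-111-
  m17: -00-1 ←essential
  m18: -001-,1--1-
  m19: ---11,-00-1,-001-,1--1-
  m20: -0100,101-0
  m23: ---11,1--1-
  m24: -1000,110-0
  m26: 1--1-,110-0
  m27: ---11,1--1-
  m31: ---11,-111-,1--1-
Essential: ---11, -00-1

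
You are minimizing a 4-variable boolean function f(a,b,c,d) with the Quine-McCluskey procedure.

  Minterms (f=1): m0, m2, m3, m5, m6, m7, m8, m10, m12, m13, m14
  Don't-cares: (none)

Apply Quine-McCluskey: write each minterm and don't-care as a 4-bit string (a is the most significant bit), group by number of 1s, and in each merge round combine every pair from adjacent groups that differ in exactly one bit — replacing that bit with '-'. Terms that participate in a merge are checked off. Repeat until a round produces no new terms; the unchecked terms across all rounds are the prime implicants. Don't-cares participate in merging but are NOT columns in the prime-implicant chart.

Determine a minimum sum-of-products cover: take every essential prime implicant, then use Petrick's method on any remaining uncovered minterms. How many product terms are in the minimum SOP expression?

4

size-2^0 implicants → 0000(✓)  0010(✓)  0011(✓)  0101(✓)  0110(✓)  0111(✓)  1000(✓)  1010(✓)  1100(✓)  1101(✓)  1110(✓)
size-2^1 implicants → -000(✓)  -010(✓)  -101  -110(✓)  0-10(✓)  0-11(✓)  00-0(✓)  001-(✓)  01-1  011-(✓)  1-00(✓)  1-10(✓)  10-0(✓)  11-0(✓)  110-
size-2^2 implicants → --10  -0-0  0-1-  1--0
Unchecked terms (primes): --10, -0-0, -101, 0-1-, 01-1, 1--0, 110-
Minterm coverage:
  m0 ⊆ -0-0 [E]
  m2 ⊆ --10,-0-0,0-1-
  m3 ⊆ 0-1- [E]
  m5 ⊆ -101,01-1
  m6 ⊆ --10,0-1-
  m7 ⊆ 0-1-,01-1
  m8 ⊆ -0-0,1--0
  m10 ⊆ --10,-0-0,1--0
  m12 ⊆ 1--0,110-
  m13 ⊆ -101,110-
  m14 ⊆ --10,1--0
E = {-0-0, 0-1-}
Petrick residual → -101, 1--0
Cover = b'd' + bc'd + a'c + ad'  |cover|=4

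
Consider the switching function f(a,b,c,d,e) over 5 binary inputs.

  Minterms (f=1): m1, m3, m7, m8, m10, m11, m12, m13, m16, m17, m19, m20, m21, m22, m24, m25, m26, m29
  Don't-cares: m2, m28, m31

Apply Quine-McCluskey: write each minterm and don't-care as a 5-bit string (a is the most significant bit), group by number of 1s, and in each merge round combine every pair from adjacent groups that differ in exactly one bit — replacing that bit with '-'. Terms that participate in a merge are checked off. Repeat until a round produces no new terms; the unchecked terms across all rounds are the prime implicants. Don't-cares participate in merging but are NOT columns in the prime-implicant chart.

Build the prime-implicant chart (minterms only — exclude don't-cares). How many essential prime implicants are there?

[col 0] 00001*, 00010*, 00011*, 00111*, 01000*, 01010*, 01011*, 01100*, 01101*, 10000*, 10001*, 10011*, 10100*, 10101*, 10110*, 11000*, 11001*, 11010*, 11100*, 11101*, 11111*
[col 1] -0001*, -0011*, -1000*, -1010*, -1100*, -1101*, 0-010*, 0-011*, 00-11, 000-1*, 0001-*, 01-00*, 010-0*, 0101-*, 0110-*, 1-000*, 1-001*, 1-100*, 1-101*, 10-00*, 10-01*, 100-1*, 1000-*, 101-0, 1010-*, 11-00*, 11-01*, 110-0*, 1100-*, 111-1, 1110-*
[col 2] -00-1, -1-00, -10-0, -110-, 0-01-, 1--00*, 1--01*, 1-00-*, 1-10-*, 10-0-*, 11-0-*
[col 3] 1--0-
Prime implicants: -00-1, -1-00, -10-0, -110-, 0-01-, 00-11, 1--0-, 101-0, 111-1
PI chart (minterm → PIs covering it):
  1 | -00-1  (sole → essential)
  3 | -00-1,0-01-,00-11
  7 | 00-11  (sole → essential)
  8 | -1-00,-10-0
  10 | -10-0,0-01-
  11 | 0-01-  (sole → essential)
  12 | -1-00,-110-
  13 | -110-  (sole → essential)
  16 | 1--0-  (sole → essential)
  17 | -00-1,1--0-
  19 | -00-1  (sole → essential)
  20 | 1--0-,101-0
  21 | 1--0-  (sole → essential)
  22 | 101-0  (sole → essential)
  24 | -1-00,-10-0,1--0-
  25 | 1--0-  (sole → essential)
  26 | -10-0  (sole → essential)
  29 | -110-,1--0-,111-1
Essential prime implicants: -00-1, -10-0, -110-, 0-01-, 00-11, 1--0-, 101-0

7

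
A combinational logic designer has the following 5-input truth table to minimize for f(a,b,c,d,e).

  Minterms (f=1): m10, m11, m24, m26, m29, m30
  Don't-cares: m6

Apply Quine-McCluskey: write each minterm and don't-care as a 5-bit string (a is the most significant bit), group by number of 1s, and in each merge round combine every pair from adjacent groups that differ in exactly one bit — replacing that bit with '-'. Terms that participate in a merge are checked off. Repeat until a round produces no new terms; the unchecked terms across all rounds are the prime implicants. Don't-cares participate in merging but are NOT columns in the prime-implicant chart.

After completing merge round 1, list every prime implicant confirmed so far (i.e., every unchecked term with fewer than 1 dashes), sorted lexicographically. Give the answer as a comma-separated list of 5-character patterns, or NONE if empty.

00110, 11101

Round 0: 00110 01010✓ 01011✓ 11000✓ 11010✓ 11101 11110✓
Round 1: -1010 0101- 11-10 110-0
PIs = {-1010, 00110, 0101-, 11-10, 110-0, 11101}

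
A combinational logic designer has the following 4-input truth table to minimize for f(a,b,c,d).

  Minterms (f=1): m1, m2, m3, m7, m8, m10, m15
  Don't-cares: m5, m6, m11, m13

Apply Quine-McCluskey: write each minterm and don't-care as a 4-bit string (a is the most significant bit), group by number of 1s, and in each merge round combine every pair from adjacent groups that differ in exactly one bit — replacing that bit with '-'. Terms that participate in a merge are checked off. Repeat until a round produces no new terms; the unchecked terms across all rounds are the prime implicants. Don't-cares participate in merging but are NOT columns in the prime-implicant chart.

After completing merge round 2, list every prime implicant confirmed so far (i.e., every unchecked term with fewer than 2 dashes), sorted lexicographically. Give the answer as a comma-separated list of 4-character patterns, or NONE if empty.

[col 0] 0001*, 0010*, 0011*, 0101*, 0110*, 0111*, 1000*, 1010*, 1011*, 1101*, 1111*
[col 1] -010*, -011*, -101*, -111*, 0-01*, 0-10*, 0-11*, 00-1*, 001-*, 01-1*, 011-*, 1-11*, 10-0, 101-*, 11-1*
[col 2] --11, -01-, -1-1, 0--1, 0-1-
Prime implicants: --11, -01-, -1-1, 0--1, 0-1-, 10-0

10-0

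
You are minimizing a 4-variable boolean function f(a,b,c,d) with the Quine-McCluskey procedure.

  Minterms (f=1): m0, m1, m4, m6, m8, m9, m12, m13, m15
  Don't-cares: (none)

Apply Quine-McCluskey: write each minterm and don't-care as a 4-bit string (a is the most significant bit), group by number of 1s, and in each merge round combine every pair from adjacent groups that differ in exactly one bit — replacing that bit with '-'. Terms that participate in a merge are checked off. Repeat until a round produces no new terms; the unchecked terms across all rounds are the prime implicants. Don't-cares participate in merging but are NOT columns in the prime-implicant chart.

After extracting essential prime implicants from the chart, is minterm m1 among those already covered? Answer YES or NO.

YES

Round 0: 0000✓ 0001✓ 0100✓ 0110✓ 1000✓ 1001✓ 1100✓ 1101✓ 1111✓
Round 1: -000✓ -001✓ -100✓ 0-00✓ 000-✓ 01-0 1-00✓ 1-01✓ 100-✓ 11-1 110-✓
Round 2: --00 -00- 1-0-
PIs = {--00, -00-, 01-0, 1-0-, 11-1}
Coverage chart:
  m0: --00,-00-
  m1: -00- ←essential
  m4: --00,01-0
  m6: 01-0 ←essential
  m8: --00,-00-,1-0-
  m9: -00-,1-0-
  m12: --00,1-0-
  m13: 1-0-,11-1
  m15: 11-1 ←essential
Essential: -00-, 01-0, 11-1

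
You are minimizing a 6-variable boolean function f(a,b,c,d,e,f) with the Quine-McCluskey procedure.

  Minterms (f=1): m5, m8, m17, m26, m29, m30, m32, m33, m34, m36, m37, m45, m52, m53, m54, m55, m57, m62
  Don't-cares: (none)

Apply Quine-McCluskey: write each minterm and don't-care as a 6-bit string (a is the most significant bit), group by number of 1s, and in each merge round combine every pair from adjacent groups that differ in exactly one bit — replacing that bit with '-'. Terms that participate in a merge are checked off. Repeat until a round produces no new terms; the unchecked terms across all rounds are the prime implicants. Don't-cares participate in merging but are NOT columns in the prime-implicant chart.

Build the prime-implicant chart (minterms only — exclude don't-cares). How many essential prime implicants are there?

Round 0: 000101✓ 001000 010001 011010✓ 011101 011110✓ 100000✓ 100001✓ 100010✓ 100100✓ 100101✓ 101101✓ 110100✓ 110101✓ 110110✓ 110111✓ 111001 111110✓
Round 1: -00101 -11110 011-10 1-0100✓ 1-0101✓ 10-101 100-00✓ 100-01✓ 1000-0 10000-✓ 10010-✓ 11-110 1101-0✓ 1101-1✓ 11010-✓ 11011-✓
Round 2: 1-010- 100-0- 1101--
PIs = {-00101, -11110, 001000, 010001, 011-10, 011101, 1-010-, 10-101, 100-0-, 1000-0, 11-110, 1101--, 111001}
Coverage chart:
  m5: -00101 ←essential
  m8: 001000 ←essential
  m17: 010001 ←essential
  m26: 011-10 ←essential
  m29: 011101 ←essential
  m30: -11110,011-10
  m32: 100-0-,1000-0
  m33: 100-0- ←essential
  m34: 1000-0 ←essential
  m36: 1-010-,100-0-
  m37: -00101,1-010-,10-101,100-0-
  m45: 10-101 ←essential
  m52: 1-010-,1101--
  m53: 1-010-,1101--
  m54: 11-110,1101--
  m55: 1101-- ←essential
  m57: 111001 ←essential
  m62: -11110,11-110
Essential: -00101, 001000, 010001, 011-10, 011101, 10-101, 100-0-, 1000-0, 1101--, 111001

10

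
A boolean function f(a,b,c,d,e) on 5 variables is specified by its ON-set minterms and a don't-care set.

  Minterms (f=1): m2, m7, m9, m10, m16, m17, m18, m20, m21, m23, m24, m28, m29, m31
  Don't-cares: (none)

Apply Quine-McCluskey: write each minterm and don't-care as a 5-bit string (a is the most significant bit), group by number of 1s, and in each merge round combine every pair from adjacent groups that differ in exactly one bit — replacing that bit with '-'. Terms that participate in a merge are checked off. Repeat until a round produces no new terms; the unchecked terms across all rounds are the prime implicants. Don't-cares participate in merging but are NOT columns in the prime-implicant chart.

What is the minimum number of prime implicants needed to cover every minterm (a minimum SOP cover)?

Round 0: 00010✓ 00111✓ 01001 01010✓ 10000✓ 10001✓ 10010✓ 10100✓ 10101✓ 10111✓ 11000✓ 11100✓ 11101✓ 11111✓
Round 1: -0010 -0111 0-010 1-000✓ 1-100✓ 1-101✓ 1-111✓ 10-00✓ 10-01✓ 100-0 1000-✓ 101-1✓ 1010-✓ 11-00✓ 111-1✓ 1110-✓
Round 2: 1--00 1-1-1 1-10- 10-0-
PIs = {-0010, -0111, 0-010, 01001, 1--00, 1-1-1, 1-10-, 10-0-, 100-0}
Coverage chart:
  m2: -0010,0-010
  m7: -0111 ←essential
  m9: 01001 ←essential
  m10: 0-010 ←essential
  m16: 1--00,10-0-,100-0
  m17: 10-0- ←essential
  m18: -0010,100-0
  m20: 1--00,1-10-,10-0-
  m21: 1-1-1,1-10-,10-0-
  m23: -0111,1-1-1
  m24: 1--00 ←essential
  m28: 1--00,1-10-
  m29: 1-1-1,1-10-
  m31: 1-1-1 ←essential
Essential: -0111, 0-010, 01001, 1--00, 1-1-1, 10-0-
Petrick residual → -0010
Min cover (7 terms): b'c'de' + b'cde + a'c'de' + a'bc'd'e + ad'e' + ace + ab'd'

7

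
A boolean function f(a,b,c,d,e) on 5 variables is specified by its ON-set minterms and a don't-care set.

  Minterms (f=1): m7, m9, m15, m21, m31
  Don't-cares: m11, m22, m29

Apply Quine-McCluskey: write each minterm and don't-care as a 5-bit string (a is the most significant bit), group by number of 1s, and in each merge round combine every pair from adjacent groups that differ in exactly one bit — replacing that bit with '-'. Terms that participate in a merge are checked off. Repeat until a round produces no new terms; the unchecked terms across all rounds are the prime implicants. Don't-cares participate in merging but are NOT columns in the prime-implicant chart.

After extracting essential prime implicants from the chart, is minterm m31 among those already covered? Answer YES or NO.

NO

size-2^0 implicants → 00111(✓)  01001(✓)  01011(✓)  01111(✓)  10101(✓)  10110  11101(✓)  11111(✓)
size-2^1 implicants → -1111  0-111  01-11  010-1  1-101  111-1
Unchecked terms (primes): -1111, 0-111, 01-11, 010-1, 1-101, 10110, 111-1
Minterm coverage:
  m7 ⊆ 0-111 [E]
  m9 ⊆ 010-1 [E]
  m15 ⊆ -1111,0-111,01-11
  m21 ⊆ 1-101 [E]
  m31 ⊆ -1111,111-1
E = {0-111, 010-1, 1-101}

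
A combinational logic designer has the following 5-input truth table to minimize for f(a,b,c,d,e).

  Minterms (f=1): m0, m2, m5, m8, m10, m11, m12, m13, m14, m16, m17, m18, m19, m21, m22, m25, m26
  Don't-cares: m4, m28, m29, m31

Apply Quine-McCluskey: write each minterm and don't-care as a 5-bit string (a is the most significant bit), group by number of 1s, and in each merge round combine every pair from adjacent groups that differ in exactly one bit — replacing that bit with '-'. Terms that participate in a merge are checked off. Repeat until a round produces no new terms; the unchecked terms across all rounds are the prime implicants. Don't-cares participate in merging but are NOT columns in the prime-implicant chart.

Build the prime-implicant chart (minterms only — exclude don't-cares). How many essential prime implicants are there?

6

Round 0: 00000✓ 00010✓ 00100✓ 00101✓ 01000✓ 01010✓ 01011✓ 01100✓ 01101✓ 01110✓ 10000✓ 10001✓ 10010✓ 10011✓ 10101✓ 10110✓ 11001✓ 11010✓ 11100✓ 11101✓ 11111✓
Round 1: -0000✓ -0010✓ -0101✓ -1010✓ -1100✓ -1101✓ 0-000✓ 0-010✓ 0-100✓ 0-101✓ 00-00✓ 000-0✓ 0010-✓ 01-00✓ 01-10✓ 010-0✓ 0101- 011-0✓ 0110-✓ 1-001✓ 1-010✓ 1-101✓ 10-01✓ 10-10 100-0✓ 100-1✓ 1000-✓ 1001-✓ 11-01✓ 111-1 1110-✓
Round 2: --010 --101 -00-0 -110- 0--00 0-0-0 0-10- 01--0 1--01 100--
PIs = {--010, --101, -00-0, -110-, 0--00, 0-0-0, 0-10-, 01--0, 0101-, 1--01, 10-10, 100--, 111-1}
Coverage chart:
  m0: -00-0,0--00,0-0-0
  m2: --010,-00-0,0-0-0
  m5: --101,0-10-
  m8: 0--00,0-0-0,01--0
  m10: --010,0-0-0,01--0,0101-
  m11: 0101- ←essential
  m12: -110-,0--00,0-10-,01--0
  m13: --101,-110-,0-10-
  m14: 01--0 ←essential
  m16: -00-0,100--
  m17: 1--01,100--
  m18: --010,-00-0,10-10,100--
  m19: 100-- ←essential
  m21: --101,1--01
  m22: 10-10 ←essential
  m25: 1--01 ←essential
  m26: --010 ←essential
Essential: --010, 01--0, 0101-, 1--01, 10-10, 100--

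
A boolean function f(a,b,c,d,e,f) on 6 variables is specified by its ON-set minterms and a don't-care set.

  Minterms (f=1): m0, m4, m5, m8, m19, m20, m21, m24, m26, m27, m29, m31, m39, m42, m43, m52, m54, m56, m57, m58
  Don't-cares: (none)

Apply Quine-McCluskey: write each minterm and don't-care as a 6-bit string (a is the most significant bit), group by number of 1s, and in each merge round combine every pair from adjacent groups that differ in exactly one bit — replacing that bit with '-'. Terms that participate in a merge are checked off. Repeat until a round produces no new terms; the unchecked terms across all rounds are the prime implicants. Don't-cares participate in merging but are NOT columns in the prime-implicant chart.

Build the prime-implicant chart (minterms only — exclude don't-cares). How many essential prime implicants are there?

[col 0] 000000*, 000100*, 000101*, 001000*, 010011*, 010100*, 010101*, 011000*, 011010*, 011011*, 011101*, 011111*, 100111, 101010*, 101011*, 110100*, 110110*, 111000*, 111001*, 111010*
[col 1] -10100, -11000*, -11010*, 0-0100*, 0-0101*, 0-1000, 00-000, 000-00, 00010-*, 01-011, 01-101, 01010-*, 011-11, 0110-0*, 01101-, 0111-1, 1-1010, 10101-, 1101-0, 1110-0*, 11100-
[col 2] -110-0, 0-010-
Prime implicants: -10100, -110-0, 0-010-, 0-1000, 00-000, 000-00, 01-011, 01-101, 011-11, 01101-, 0111-1, 1-1010, 100111, 10101-, 1101-0, 11100-
PI chart (minterm → PIs covering it):
  0 | 00-000,000-00
  4 | 0-010-,000-00
  5 | 0-010-  (sole → essential)
  8 | 0-1000,00-000
  19 | 01-011  (sole → essential)
  20 | -10100,0-010-
  21 | 0-010-,01-101
  24 | -110-0,0-1000
  26 | -110-0,01101-
  27 | 01-011,011-11,01101-
  29 | 01-101,0111-1
  31 | 011-11,0111-1
  39 | 100111  (sole → essential)
  42 | 1-1010,10101-
  43 | 10101-  (sole → essential)
  52 | -10100,1101-0
  54 | 1101-0  (sole → essential)
  56 | -110-0,11100-
  57 | 11100-  (sole → essential)
  58 | -110-0,1-1010
Essential prime implicants: 0-010-, 01-011, 100111, 10101-, 1101-0, 11100-

6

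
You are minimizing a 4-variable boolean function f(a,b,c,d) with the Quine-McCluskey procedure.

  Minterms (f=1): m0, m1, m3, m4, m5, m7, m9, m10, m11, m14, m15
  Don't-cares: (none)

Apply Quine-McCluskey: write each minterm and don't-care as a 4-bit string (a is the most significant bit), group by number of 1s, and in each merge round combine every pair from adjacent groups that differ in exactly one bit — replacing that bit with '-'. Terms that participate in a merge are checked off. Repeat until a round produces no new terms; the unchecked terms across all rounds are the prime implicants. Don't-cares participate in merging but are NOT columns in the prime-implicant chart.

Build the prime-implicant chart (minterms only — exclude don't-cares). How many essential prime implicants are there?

3

Round 0: 0000✓ 0001✓ 0011✓ 0100✓ 0101✓ 0111✓ 1001✓ 1010✓ 1011✓ 1110✓ 1111✓
Round 1: -001✓ -011✓ -111✓ 0-00✓ 0-01✓ 0-11✓ 00-1✓ 000-✓ 01-1✓ 010-✓ 1-10✓ 1-11✓ 10-1✓ 101-✓ 111-✓
Round 2: --11 -0-1 0--1 0-0- 1-1-
PIs = {--11, -0-1, 0--1, 0-0-, 1-1-}
Coverage chart:
  m0: 0-0- ←essential
  m1: -0-1,0--1,0-0-
  m3: --11,-0-1,0--1
  m4: 0-0- ←essential
  m5: 0--1,0-0-
  m7: --11,0--1
  m9: -0-1 ←essential
  m10: 1-1- ←essential
  m11: --11,-0-1,1-1-
  m14: 1-1- ←essential
  m15: --11,1-1-
Essential: -0-1, 0-0-, 1-1-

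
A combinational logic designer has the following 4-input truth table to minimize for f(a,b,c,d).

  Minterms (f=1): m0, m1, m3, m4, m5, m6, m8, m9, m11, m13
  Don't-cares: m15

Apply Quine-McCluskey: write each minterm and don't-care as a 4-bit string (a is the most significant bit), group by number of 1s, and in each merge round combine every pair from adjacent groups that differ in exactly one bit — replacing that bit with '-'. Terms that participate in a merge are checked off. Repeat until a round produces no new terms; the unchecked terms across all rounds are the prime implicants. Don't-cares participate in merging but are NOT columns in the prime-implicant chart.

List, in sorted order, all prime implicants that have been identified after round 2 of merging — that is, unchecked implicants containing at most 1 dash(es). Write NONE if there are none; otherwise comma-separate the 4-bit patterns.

Round 0: 0000✓ 0001✓ 0011✓ 0100✓ 0101✓ 0110✓ 1000✓ 1001✓ 1011✓ 1101✓ 1111✓
Round 1: -000✓ -001✓ -011✓ -101✓ 0-00✓ 0-01✓ 00-1✓ 000-✓ 01-0 010-✓ 1-01✓ 1-11✓ 10-1✓ 100-✓ 11-1✓
Round 2: --01 -0-1 -00- 0-0- 1--1
PIs = {--01, -0-1, -00-, 0-0-, 01-0, 1--1}

01-0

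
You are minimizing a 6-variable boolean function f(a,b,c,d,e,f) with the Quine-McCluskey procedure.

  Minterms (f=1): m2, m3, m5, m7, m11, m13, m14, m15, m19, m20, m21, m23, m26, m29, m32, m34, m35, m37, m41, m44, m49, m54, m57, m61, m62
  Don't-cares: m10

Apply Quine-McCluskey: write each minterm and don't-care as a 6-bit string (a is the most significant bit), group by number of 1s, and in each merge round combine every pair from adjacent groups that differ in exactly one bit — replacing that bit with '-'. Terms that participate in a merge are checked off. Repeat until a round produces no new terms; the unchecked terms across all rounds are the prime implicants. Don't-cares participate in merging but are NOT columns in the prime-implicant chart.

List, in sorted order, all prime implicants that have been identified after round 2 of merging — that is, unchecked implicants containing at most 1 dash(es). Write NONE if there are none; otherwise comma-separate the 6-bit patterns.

size-2^0 implicants → 000010(✓)  000011(✓)  000101(✓)  000111(✓)  001010(✓)  001011(✓)  001101(✓)  001110(✓)  001111(✓)  010011(✓)  010100(✓)  010101(✓)  010111(✓)  011010(✓)  011101(✓)  100000(✓)  100010(✓)  100011(✓)  100101(✓)  101001(✓)  101100  110001(✓)  110110(✓)  111001(✓)  111101(✓)  111110(✓)
size-2^1 implicants → -00010(✓)  -00011(✓)  -00101  -11101  0-0011(✓)  0-0101(✓)  0-0111(✓)  0-1010  0-1101(✓)  00-010(✓)  00-011(✓)  00-101(✓)  00-111(✓)  000-11(✓)  00001-(✓)  0001-1(✓)  001-10(✓)  001-11(✓)  00101-(✓)  0011-1(✓)  00111-(✓)  01-101(✓)  010-11(✓)  0101-1(✓)  01010-  1-1001  1000-0  10001-(✓)  11-001  11-110  111-01
size-2^2 implicants → -0001-  0--101  0-0-11  0-01-1  00--11  00-01-  00-1-1  001-1-
Unchecked terms (primes): -0001-, -00101, -11101, 0--101, 0-0-11, 0-01-1, 0-1010, 00--11, 00-01-, 00-1-1, 001-1-, 01010-, 1-1001, 1000-0, 101100, 11-001, 11-110, 111-01

-00101, -11101, 0-1010, 01010-, 1-1001, 1000-0, 101100, 11-001, 11-110, 111-01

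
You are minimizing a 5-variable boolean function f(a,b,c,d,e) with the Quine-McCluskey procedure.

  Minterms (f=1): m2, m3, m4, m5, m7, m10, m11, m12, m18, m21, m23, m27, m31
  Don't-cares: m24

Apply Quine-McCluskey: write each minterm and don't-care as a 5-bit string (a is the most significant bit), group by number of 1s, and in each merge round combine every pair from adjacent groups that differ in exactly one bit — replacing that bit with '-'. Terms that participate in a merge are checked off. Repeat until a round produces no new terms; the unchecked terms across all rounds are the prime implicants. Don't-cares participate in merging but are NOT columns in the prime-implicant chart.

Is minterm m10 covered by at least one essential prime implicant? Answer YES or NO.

size-2^0 implicants → 00010(✓)  00011(✓)  00100(✓)  00101(✓)  00111(✓)  01010(✓)  01011(✓)  01100(✓)  10010(✓)  10101(✓)  10111(✓)  11000  11011(✓)  11111(✓)
size-2^1 implicants → -0010  -0101(✓)  -0111(✓)  -1011  0-010(✓)  0-011(✓)  0-100  00-11  0001-(✓)  001-1(✓)  0010-  0101-(✓)  1-111  101-1(✓)  11-11
size-2^2 implicants → -01-1  0-01-
Unchecked terms (primes): -0010, -01-1, -1011, 0-01-, 0-100, 00-11, 0010-, 1-111, 11-11, 11000
Minterm coverage:
  m2 ⊆ -0010,0-01-
  m3 ⊆ 0-01-,00-11
  m4 ⊆ 0-100,0010-
  m5 ⊆ -01-1,0010-
  m7 ⊆ -01-1,00-11
  m10 ⊆ 0-01- [E]
  m11 ⊆ -1011,0-01-
  m12 ⊆ 0-100 [E]
  m18 ⊆ -0010 [E]
  m21 ⊆ -01-1 [E]
  m23 ⊆ -01-1,1-111
  m27 ⊆ -1011,11-11
  m31 ⊆ 1-111,11-11
E = {-0010, -01-1, 0-01-, 0-100}

YES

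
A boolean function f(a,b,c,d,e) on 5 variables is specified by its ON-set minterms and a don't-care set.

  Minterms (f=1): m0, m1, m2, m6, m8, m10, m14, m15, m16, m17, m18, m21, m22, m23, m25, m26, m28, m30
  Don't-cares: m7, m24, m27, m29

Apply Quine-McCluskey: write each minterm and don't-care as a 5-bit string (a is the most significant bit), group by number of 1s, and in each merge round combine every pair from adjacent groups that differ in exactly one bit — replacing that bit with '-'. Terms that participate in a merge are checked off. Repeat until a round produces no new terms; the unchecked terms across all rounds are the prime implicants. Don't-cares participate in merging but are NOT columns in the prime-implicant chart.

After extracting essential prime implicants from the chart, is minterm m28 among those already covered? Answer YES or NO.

size-2^0 implicants → 00000(✓)  00001(✓)  00010(✓)  00110(✓)  00111(✓)  01000(✓)  01010(✓)  01110(✓)  01111(✓)  10000(✓)  10001(✓)  10010(✓)  10101(✓)  10110(✓)  10111(✓)  11000(✓)  11001(✓)  11010(✓)  11011(✓)  11100(✓)  11101(✓)  11110(✓)
size-2^1 implicants → -0000(✓)  -0001(✓)  -0010(✓)  -0110(✓)  -0111(✓)  -1000(✓)  -1010(✓)  -1110(✓)  0-000(✓)  0-010(✓)  0-110(✓)  0-111(✓)  00-10(✓)  000-0(✓)  0000-(✓)  0011-(✓)  01-10(✓)  010-0(✓)  0111-(✓)  1-000(✓)  1-001(✓)  1-010(✓)  1-101(✓)  1-110(✓)  10-01(✓)  10-10(✓)  100-0(✓)  1000-(✓)  101-1  1011-(✓)  11-00(✓)  11-01(✓)  11-10(✓)  110-0(✓)  110-1(✓)  1100-(✓)  1101-(✓)  111-0(✓)  1110-(✓)
size-2^2 implicants → --000(✓)  --010(✓)  --110(✓)  -0-10(✓)  -00-0(✓)  -000-  -011-  -1-10(✓)  -10-0(✓)  0--10(✓)  0-0-0(✓)  0-11-  1--01  1--10(✓)  1-0-0(✓)  1-00-  11--0  11-0-  110--
size-2^3 implicants → ---10  --0-0
Unchecked terms (primes): ---10, --0-0, -000-, -011-, 0-11-, 1--01, 1-00-, 101-1, 11--0, 11-0-, 110--
Minterm coverage:
  m0 ⊆ --0-0,-000-
  m1 ⊆ -000- [E]
  m2 ⊆ ---10,--0-0
  m6 ⊆ ---10,-011-,0-11-
  m8 ⊆ --0-0 [E]
  m10 ⊆ ---10,--0-0
  m14 ⊆ ---10,0-11-
  m15 ⊆ 0-11- [E]
  m16 ⊆ --0-0,-000-,1-00-
  m17 ⊆ -000-,1--01,1-00-
  m18 ⊆ ---10,--0-0
  m21 ⊆ 1--01,101-1
  m22 ⊆ ---10,-011-
  m23 ⊆ -011-,101-1
  m25 ⊆ 1--01,1-00-,11-0-,110--
  m26 ⊆ ---10,--0-0,11--0,110--
  m28 ⊆ 11--0,11-0-
  m30 ⊆ ---10,11--0
E = {--0-0, -000-, 0-11-}

NO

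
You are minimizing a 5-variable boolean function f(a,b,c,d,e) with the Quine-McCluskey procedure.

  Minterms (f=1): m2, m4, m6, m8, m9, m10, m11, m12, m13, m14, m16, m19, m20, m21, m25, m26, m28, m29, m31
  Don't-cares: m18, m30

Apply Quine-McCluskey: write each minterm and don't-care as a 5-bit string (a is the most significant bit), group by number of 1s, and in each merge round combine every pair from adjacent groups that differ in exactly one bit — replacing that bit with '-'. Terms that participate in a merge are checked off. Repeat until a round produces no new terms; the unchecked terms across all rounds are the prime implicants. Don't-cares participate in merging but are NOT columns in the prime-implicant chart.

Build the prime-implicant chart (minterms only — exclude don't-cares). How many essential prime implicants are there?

Round 0: 00010✓ 00100✓ 00110✓ 01000✓ 01001✓ 01010✓ 01011✓ 01100✓ 01101✓ 01110✓ 10000✓ 10010✓ 10011✓ 10100✓ 10101✓ 11001✓ 11010✓ 11100✓ 11101✓ 11110✓ 11111✓
Round 1: -0010✓ -0100✓ -1001✓ -1010✓ -1100✓ -1101✓ -1110✓ 0-010✓ 0-100✓ 0-110✓ 00-10✓ 001-0✓ 01-00✓ 01-01✓ 01-10✓ 010-0✓ 010-1✓ 0100-✓ 0101-✓ 011-0✓ 0110-✓ 1-010✓ 1-100✓ 1-101✓ 10-00 100-0 1001- 1010-✓ 11-01✓ 11-10✓ 111-0✓ 111-1✓ 1110-✓ 1111-✓
Round 2: --010 --100 -1-01 -1-10 -11-0 -110- 0--10 0-1-0 01--0 01-0- 010-- 1-10- 111--
PIs = {--010, --100, -1-01, -1-10, -11-0, -110-, 0--10, 0-1-0, 01--0, 01-0-, 010--, 1-10-, 10-00, 100-0, 1001-, 111--}
Coverage chart:
  m2: --010,0--10
  m4: --100,0-1-0
  m6: 0--10,0-1-0
  m8: 01--0,01-0-,010--
  m9: -1-01,01-0-,010--
  m10: --010,-1-10,0--10,01--0,010--
  m11: 010-- ←essential
  m12: --100,-11-0,-110-,0-1-0,01--0,01-0-
  m13: -1-01,-110-,01-0-
  m14: -1-10,-11-0,0--10,0-1-0,01--0
  m16: 10-00,100-0
  m19: 1001- ←essential
  m20: --100,1-10-,10-00
  m21: 1-10- ←essential
  m25: -1-01 ←essential
  m26: --010,-1-10
  m28: --100,-11-0,-110-,1-10-,111--
  m29: -1-01,-110-,1-10-,111--
  m31: 111-- ←essential
Essential: -1-01, 010--, 1-10-, 1001-, 111--

5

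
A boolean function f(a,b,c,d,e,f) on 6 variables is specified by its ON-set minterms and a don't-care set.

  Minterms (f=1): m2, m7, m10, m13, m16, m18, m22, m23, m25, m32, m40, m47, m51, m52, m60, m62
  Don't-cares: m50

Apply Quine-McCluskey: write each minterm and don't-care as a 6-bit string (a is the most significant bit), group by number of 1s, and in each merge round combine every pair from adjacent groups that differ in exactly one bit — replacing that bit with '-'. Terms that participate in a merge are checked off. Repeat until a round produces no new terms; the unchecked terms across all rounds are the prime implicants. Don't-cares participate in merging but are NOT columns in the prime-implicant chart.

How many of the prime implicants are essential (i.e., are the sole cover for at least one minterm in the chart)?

10

size-2^0 implicants → 000010(✓)  000111(✓)  001010(✓)  001101  010000(✓)  010010(✓)  010110(✓)  010111(✓)  011001  100000(✓)  101000(✓)  101111  110010(✓)  110011(✓)  110100(✓)  111100(✓)  111110(✓)
size-2^1 implicants → -10010  0-0010  0-0111  00-010  010-10  0100-0  01011-  10-000  11-100  11001-  1111-0
Unchecked terms (primes): -10010, 0-0010, 0-0111, 00-010, 001101, 010-10, 0100-0, 01011-, 011001, 10-000, 101111, 11-100, 11001-, 1111-0
Minterm coverage:
  m2 ⊆ 0-0010,00-010
  m7 ⊆ 0-0111 [E]
  m10 ⊆ 00-010 [E]
  m13 ⊆ 001101 [E]
  m16 ⊆ 0100-0 [E]
  m18 ⊆ -10010,0-0010,010-10,0100-0
  m22 ⊆ 010-10,01011-
  m23 ⊆ 0-0111,01011-
  m25 ⊆ 011001 [E]
  m32 ⊆ 10-000 [E]
  m40 ⊆ 10-000 [E]
  m47 ⊆ 101111 [E]
  m51 ⊆ 11001- [E]
  m52 ⊆ 11-100 [E]
  m60 ⊆ 11-100,1111-0
  m62 ⊆ 1111-0 [E]
E = {0-0111, 00-010, 001101, 0100-0, 011001, 10-000, 101111, 11-100, 11001-, 1111-0}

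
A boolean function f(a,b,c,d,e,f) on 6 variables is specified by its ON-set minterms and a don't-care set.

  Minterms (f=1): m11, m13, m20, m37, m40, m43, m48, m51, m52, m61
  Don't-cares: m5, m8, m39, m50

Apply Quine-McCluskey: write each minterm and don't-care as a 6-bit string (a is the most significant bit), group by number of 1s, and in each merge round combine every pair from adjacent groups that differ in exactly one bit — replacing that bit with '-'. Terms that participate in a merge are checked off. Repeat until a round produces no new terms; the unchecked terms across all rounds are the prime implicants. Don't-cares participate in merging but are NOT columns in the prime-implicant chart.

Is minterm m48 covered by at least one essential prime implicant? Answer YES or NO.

size-2^0 implicants → 000101(✓)  001000(✓)  001011(✓)  001101(✓)  010100(✓)  100101(✓)  100111(✓)  101000(✓)  101011(✓)  110000(✓)  110010(✓)  110011(✓)  110100(✓)  111101
size-2^1 implicants → -00101  -01000  -01011  -10100  00-101  1001-1  110-00  1100-0  11001-
Unchecked terms (primes): -00101, -01000, -01011, -10100, 00-101, 1001-1, 110-00, 1100-0, 11001-, 111101
Minterm coverage:
  m11 ⊆ -01011 [E]
  m13 ⊆ 00-101 [E]
  m20 ⊆ -10100 [E]
  m37 ⊆ -00101,1001-1
  m40 ⊆ -01000 [E]
  m43 ⊆ -01011 [E]
  m48 ⊆ 110-00,1100-0
  m51 ⊆ 11001- [E]
  m52 ⊆ -10100,110-00
  m61 ⊆ 111101 [E]
E = {-01000, -01011, -10100, 00-101, 11001-, 111101}

NO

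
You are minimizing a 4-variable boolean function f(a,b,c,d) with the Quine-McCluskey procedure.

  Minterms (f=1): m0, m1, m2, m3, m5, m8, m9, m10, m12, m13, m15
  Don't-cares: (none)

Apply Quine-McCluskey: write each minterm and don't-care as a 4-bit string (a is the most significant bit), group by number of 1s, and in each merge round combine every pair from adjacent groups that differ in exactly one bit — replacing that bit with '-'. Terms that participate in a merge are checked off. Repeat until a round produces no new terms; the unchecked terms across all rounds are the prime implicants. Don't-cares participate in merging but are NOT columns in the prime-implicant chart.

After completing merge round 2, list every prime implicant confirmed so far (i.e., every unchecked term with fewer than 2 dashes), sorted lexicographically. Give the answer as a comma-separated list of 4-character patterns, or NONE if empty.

11-1

size-2^0 implicants → 0000(✓)  0001(✓)  0010(✓)  0011(✓)  0101(✓)  1000(✓)  1001(✓)  1010(✓)  1100(✓)  1101(✓)  1111(✓)
size-2^1 implicants → -000(✓)  -001(✓)  -010(✓)  -101(✓)  0-01(✓)  00-0(✓)  00-1(✓)  000-(✓)  001-(✓)  1-00(✓)  1-01(✓)  10-0(✓)  100-(✓)  11-1  110-(✓)
size-2^2 implicants → --01  -0-0  -00-  00--  1-0-
Unchecked terms (primes): --01, -0-0, -00-, 00--, 1-0-, 11-1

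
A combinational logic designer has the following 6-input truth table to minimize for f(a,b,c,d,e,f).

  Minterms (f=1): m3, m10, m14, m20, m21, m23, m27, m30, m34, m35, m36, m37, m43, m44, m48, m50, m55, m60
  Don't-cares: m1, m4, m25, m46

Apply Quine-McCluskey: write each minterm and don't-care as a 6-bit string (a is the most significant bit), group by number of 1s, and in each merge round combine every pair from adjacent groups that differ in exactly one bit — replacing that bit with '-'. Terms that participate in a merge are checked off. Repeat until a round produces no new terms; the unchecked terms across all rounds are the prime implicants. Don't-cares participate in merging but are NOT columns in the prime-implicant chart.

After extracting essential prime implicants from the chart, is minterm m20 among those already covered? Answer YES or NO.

NO

Round 0: 000001✓ 000011✓ 000100✓ 001010✓ 001110✓ 010100✓ 010101✓ 010111✓ 011001✓ 011011✓ 011110✓ 100010✓ 100011✓ 100100✓ 100101✓ 101011✓ 101100✓ 101110✓ 110000✓ 110010✓ 110111✓ 111100✓
Round 1: -00011 -00100 -01110 -10111 0-0100 0-1110 0000-1 001-10 0101-1 01010- 0110-1 1-0010 1-1100 10-011 10-100 10001- 10010- 1011-0 1100-0
PIs = {-00011, -00100, -01110, -10111, 0-0100, 0-1110, 0000-1, 001-10, 0101-1, 01010-, 0110-1, 1-0010, 1-1100, 10-011, 10-100, 10001-, 10010-, 1011-0, 1100-0}
Coverage chart:
  m3: -00011,0000-1
  m10: 001-10 ←essential
  m14: -01110,0-1110,001-10
  m20: 0-0100,01010-
  m21: 0101-1,01010-
  m23: -10111,0101-1
  m27: 0110-1 ←essential
  m30: 0-1110 ←essential
  m34: 1-0010,10001-
  m35: -00011,10-011,10001-
  m36: -00100,10-100,10010-
  m37: 10010- ←essential
  m43: 10-011 ←essential
  m44: 1-1100,10-100,1011-0
  m48: 1100-0 ←essential
  m50: 1-0010,1100-0
  m55: -10111 ←essential
  m60: 1-1100 ←essential
Essential: -10111, 0-1110, 001-10, 0110-1, 1-1100, 10-011, 10010-, 1100-0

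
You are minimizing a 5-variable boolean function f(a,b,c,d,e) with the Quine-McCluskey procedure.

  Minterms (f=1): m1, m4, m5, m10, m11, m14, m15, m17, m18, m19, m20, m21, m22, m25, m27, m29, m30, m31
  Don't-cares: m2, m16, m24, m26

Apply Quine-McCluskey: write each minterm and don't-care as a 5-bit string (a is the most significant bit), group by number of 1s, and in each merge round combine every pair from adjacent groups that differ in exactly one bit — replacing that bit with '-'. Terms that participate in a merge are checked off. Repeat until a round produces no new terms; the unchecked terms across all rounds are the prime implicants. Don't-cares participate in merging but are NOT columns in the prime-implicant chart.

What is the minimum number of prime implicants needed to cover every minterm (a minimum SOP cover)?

6

[col 0] 00001*, 00010*, 00100*, 00101*, 01010*, 01011*, 01110*, 01111*, 10000*, 10001*, 10010*, 10011*, 10100*, 10101*, 10110*, 11000*, 11001*, 11010*, 11011*, 11101*, 11110*, 11111*
[col 1] -0001*, -0010*, -0100*, -0101*, -1010*, -1011*, -1110*, -1111*, 0-010*, 00-01*, 0010-*, 01-10*, 01-11*, 0101-*, 0111-*, 1-000*, 1-001*, 1-010*, 1-011*, 1-101*, 1-110*, 10-00*, 10-01*, 10-10*, 100-0*, 100-1*, 1000-*, 1001-*, 101-0*, 1010-*, 11-01*, 11-10*, 11-11*, 110-0*, 110-1*, 1100-*, 1101-*, 111-1*, 1111-*
[col 2] --010, -0-01, -010-, -1-10*, -1-11*, -101-*, -111-*, 01-1-*, 1--01, 1--10, 1-0-0*, 1-0-1*, 1-00-*, 1-01-*, 10--0, 10-0-, 100--*, 11--1, 11-1-*, 110--*
[col 3] -1-1-, 1-0--
Prime implicants: --010, -0-01, -010-, -1-1-, 1--01, 1--10, 1-0--, 10--0, 10-0-, 11--1
PI chart (minterm → PIs covering it):
  1 | -0-01  (sole → essential)
  4 | -010-  (sole → essential)
  5 | -0-01,-010-
  10 | --010,-1-1-
  11 | -1-1-  (sole → essential)
  14 | -1-1-  (sole → essential)
  15 | -1-1-  (sole → essential)
  17 | -0-01,1--01,1-0--,10-0-
  18 | --010,1--10,1-0--,10--0
  19 | 1-0--  (sole → essential)
  20 | -010-,10--0,10-0-
  21 | -0-01,-010-,1--01,10-0-
  22 | 1--10,10--0
  25 | 1--01,1-0--,11--1
  27 | -1-1-,1-0--,11--1
  29 | 1--01,11--1
  30 | -1-1-,1--10
  31 | -1-1-,11--1
Essential prime implicants: -0-01, -010-, -1-1-, 1-0--
Petrick residual → 1--01, 1--10
Minimum SOP uses 6 PIs: b'd'e + b'cd' + bd + ad'e + ade' + ac'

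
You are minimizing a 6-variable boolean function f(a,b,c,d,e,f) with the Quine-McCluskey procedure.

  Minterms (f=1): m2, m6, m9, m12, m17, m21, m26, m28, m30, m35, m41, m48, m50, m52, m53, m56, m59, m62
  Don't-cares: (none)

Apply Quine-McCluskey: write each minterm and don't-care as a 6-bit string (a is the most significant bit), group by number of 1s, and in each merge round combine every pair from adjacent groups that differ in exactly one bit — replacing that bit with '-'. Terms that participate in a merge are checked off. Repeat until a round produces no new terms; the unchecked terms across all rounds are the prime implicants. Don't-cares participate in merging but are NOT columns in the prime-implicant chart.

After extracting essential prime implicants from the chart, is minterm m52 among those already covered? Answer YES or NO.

NO

size-2^0 implicants → 000010(✓)  000110(✓)  001001(✓)  001100(✓)  010001(✓)  010101(✓)  011010(✓)  011100(✓)  011110(✓)  100011  101001(✓)  110000(✓)  110010(✓)  110100(✓)  110101(✓)  111000(✓)  111011  111110(✓)
size-2^1 implicants → -01001  -10101  -11110  0-1100  000-10  010-01  011-10  0111-0  11-000  110-00  1100-0  11010-
Unchecked terms (primes): -01001, -10101, -11110, 0-1100, 000-10, 010-01, 011-10, 0111-0, 100011, 11-000, 110-00, 1100-0, 11010-, 111011
Minterm coverage:
  m2 ⊆ 000-10 [E]
  m6 ⊆ 000-10 [E]
  m9 ⊆ -01001 [E]
  m12 ⊆ 0-1100 [E]
  m17 ⊆ 010-01 [E]
  m21 ⊆ -10101,010-01
  m26 ⊆ 011-10 [E]
  m28 ⊆ 0-1100,0111-0
  m30 ⊆ -11110,011-10,0111-0
  m35 ⊆ 100011 [E]
  m41 ⊆ -01001 [E]
  m48 ⊆ 11-000,110-00,1100-0
  m50 ⊆ 1100-0 [E]
  m52 ⊆ 110-00,11010-
  m53 ⊆ -10101,11010-
  m56 ⊆ 11-000 [E]
  m59 ⊆ 111011 [E]
  m62 ⊆ -11110 [E]
E = {-01001, -11110, 0-1100, 000-10, 010-01, 011-10, 100011, 11-000, 1100-0, 111011}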